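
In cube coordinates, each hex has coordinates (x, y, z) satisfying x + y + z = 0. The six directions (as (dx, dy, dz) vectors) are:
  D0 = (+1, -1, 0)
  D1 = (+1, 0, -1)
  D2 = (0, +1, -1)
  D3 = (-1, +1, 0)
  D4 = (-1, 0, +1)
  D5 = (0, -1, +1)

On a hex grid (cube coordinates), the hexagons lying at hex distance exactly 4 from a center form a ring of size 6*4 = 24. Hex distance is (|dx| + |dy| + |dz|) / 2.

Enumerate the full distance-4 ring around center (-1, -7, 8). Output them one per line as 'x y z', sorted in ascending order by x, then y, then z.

Answer: -5 -7 12
-5 -6 11
-5 -5 10
-5 -4 9
-5 -3 8
-4 -8 12
-4 -3 7
-3 -9 12
-3 -3 6
-2 -10 12
-2 -3 5
-1 -11 12
-1 -3 4
0 -11 11
0 -4 4
1 -11 10
1 -5 4
2 -11 9
2 -6 4
3 -11 8
3 -10 7
3 -9 6
3 -8 5
3 -7 4

Derivation:
Walk ring at distance 4 from (-1, -7, 8):
Start at center + D4*4 = (-5, -7, 12)
  hex 0: (-5, -7, 12)
  hex 1: (-4, -8, 12)
  hex 2: (-3, -9, 12)
  hex 3: (-2, -10, 12)
  hex 4: (-1, -11, 12)
  hex 5: (0, -11, 11)
  hex 6: (1, -11, 10)
  hex 7: (2, -11, 9)
  hex 8: (3, -11, 8)
  hex 9: (3, -10, 7)
  hex 10: (3, -9, 6)
  hex 11: (3, -8, 5)
  hex 12: (3, -7, 4)
  hex 13: (2, -6, 4)
  hex 14: (1, -5, 4)
  hex 15: (0, -4, 4)
  hex 16: (-1, -3, 4)
  hex 17: (-2, -3, 5)
  hex 18: (-3, -3, 6)
  hex 19: (-4, -3, 7)
  hex 20: (-5, -3, 8)
  hex 21: (-5, -4, 9)
  hex 22: (-5, -5, 10)
  hex 23: (-5, -6, 11)
Sorted: 24 hexes.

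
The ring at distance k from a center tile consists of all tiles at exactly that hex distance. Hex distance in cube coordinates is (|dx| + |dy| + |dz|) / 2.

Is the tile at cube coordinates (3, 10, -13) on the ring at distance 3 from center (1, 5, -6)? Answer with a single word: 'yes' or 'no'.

|px - cx| = |3 - 1| = 2
|py - cy| = |10 - 5| = 5
|pz - cz| = |-13 - (-6)| = 7
distance = (2+5+7)/2 = 14/2 = 7
radius = 3; distance != radius -> no

Answer: no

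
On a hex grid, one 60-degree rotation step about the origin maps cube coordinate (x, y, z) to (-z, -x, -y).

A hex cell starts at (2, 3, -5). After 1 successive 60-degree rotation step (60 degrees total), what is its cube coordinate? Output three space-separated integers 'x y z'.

Answer: 5 -2 -3

Derivation:
Start: (2, 3, -5)
Step 1: (2, 3, -5) -> (-(-5), -(2), -(3)) = (5, -2, -3)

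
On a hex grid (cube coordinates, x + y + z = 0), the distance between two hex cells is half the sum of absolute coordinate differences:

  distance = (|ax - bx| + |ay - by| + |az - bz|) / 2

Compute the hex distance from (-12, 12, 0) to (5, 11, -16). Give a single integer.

|ax - bx| = |-12 - 5| = 17
|ay - by| = |12 - 11| = 1
|az - bz| = |0 - (-16)| = 16
distance = (17 + 1 + 16) / 2 = 34 / 2 = 17

Answer: 17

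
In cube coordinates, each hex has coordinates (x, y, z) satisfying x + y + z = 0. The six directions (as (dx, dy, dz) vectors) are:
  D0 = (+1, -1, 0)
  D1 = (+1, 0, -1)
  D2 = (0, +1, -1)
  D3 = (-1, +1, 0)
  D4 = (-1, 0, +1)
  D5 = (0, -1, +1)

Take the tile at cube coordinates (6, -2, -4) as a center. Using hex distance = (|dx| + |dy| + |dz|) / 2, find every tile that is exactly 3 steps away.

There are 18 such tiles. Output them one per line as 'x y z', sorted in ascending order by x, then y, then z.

Walk ring at distance 3 from (6, -2, -4):
Start at center + D4*3 = (3, -2, -1)
  hex 0: (3, -2, -1)
  hex 1: (4, -3, -1)
  hex 2: (5, -4, -1)
  hex 3: (6, -5, -1)
  hex 4: (7, -5, -2)
  hex 5: (8, -5, -3)
  hex 6: (9, -5, -4)
  hex 7: (9, -4, -5)
  hex 8: (9, -3, -6)
  hex 9: (9, -2, -7)
  hex 10: (8, -1, -7)
  hex 11: (7, 0, -7)
  hex 12: (6, 1, -7)
  hex 13: (5, 1, -6)
  hex 14: (4, 1, -5)
  hex 15: (3, 1, -4)
  hex 16: (3, 0, -3)
  hex 17: (3, -1, -2)
Sorted: 18 hexes.

Answer: 3 -2 -1
3 -1 -2
3 0 -3
3 1 -4
4 -3 -1
4 1 -5
5 -4 -1
5 1 -6
6 -5 -1
6 1 -7
7 -5 -2
7 0 -7
8 -5 -3
8 -1 -7
9 -5 -4
9 -4 -5
9 -3 -6
9 -2 -7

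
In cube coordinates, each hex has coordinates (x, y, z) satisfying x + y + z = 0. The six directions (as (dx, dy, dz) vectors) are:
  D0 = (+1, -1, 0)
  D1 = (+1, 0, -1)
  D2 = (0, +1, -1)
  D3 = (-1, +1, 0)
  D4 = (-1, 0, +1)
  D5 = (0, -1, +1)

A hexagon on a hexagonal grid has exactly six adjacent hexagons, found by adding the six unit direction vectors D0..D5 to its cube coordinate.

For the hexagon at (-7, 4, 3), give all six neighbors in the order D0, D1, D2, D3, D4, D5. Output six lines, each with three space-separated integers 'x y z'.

Answer: -6 3 3
-6 4 2
-7 5 2
-8 5 3
-8 4 4
-7 3 4

Derivation:
Center: (-7, 4, 3). Add each direction:
  D0: (-7, 4, 3) + (1, -1, 0) = (-6, 3, 3)
  D1: (-7, 4, 3) + (1, 0, -1) = (-6, 4, 2)
  D2: (-7, 4, 3) + (0, 1, -1) = (-7, 5, 2)
  D3: (-7, 4, 3) + (-1, 1, 0) = (-8, 5, 3)
  D4: (-7, 4, 3) + (-1, 0, 1) = (-8, 4, 4)
  D5: (-7, 4, 3) + (0, -1, 1) = (-7, 3, 4)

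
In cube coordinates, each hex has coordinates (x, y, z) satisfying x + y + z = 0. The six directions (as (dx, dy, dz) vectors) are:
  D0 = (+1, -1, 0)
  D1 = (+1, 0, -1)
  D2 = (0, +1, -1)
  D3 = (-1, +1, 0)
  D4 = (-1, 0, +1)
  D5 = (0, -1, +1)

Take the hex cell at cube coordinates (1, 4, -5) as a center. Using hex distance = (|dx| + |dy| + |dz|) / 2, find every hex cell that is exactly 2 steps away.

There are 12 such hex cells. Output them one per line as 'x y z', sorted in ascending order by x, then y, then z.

Walk ring at distance 2 from (1, 4, -5):
Start at center + D4*2 = (-1, 4, -3)
  hex 0: (-1, 4, -3)
  hex 1: (0, 3, -3)
  hex 2: (1, 2, -3)
  hex 3: (2, 2, -4)
  hex 4: (3, 2, -5)
  hex 5: (3, 3, -6)
  hex 6: (3, 4, -7)
  hex 7: (2, 5, -7)
  hex 8: (1, 6, -7)
  hex 9: (0, 6, -6)
  hex 10: (-1, 6, -5)
  hex 11: (-1, 5, -4)
Sorted: 12 hexes.

Answer: -1 4 -3
-1 5 -4
-1 6 -5
0 3 -3
0 6 -6
1 2 -3
1 6 -7
2 2 -4
2 5 -7
3 2 -5
3 3 -6
3 4 -7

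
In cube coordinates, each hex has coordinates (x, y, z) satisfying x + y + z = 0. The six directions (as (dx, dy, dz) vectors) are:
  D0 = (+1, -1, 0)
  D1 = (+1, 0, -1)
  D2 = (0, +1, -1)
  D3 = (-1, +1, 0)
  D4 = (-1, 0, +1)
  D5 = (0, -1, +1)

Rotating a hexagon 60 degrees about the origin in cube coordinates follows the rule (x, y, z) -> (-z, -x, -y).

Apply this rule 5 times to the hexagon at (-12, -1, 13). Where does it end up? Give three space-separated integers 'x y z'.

Start: (-12, -1, 13)
Step 1: (-12, -1, 13) -> (-(13), -(-12), -(-1)) = (-13, 12, 1)
Step 2: (-13, 12, 1) -> (-(1), -(-13), -(12)) = (-1, 13, -12)
Step 3: (-1, 13, -12) -> (-(-12), -(-1), -(13)) = (12, 1, -13)
Step 4: (12, 1, -13) -> (-(-13), -(12), -(1)) = (13, -12, -1)
Step 5: (13, -12, -1) -> (-(-1), -(13), -(-12)) = (1, -13, 12)

Answer: 1 -13 12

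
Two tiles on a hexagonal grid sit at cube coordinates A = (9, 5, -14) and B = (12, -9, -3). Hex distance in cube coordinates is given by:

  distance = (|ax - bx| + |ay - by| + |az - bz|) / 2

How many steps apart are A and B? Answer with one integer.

|ax - bx| = |9 - 12| = 3
|ay - by| = |5 - (-9)| = 14
|az - bz| = |-14 - (-3)| = 11
distance = (3 + 14 + 11) / 2 = 28 / 2 = 14

Answer: 14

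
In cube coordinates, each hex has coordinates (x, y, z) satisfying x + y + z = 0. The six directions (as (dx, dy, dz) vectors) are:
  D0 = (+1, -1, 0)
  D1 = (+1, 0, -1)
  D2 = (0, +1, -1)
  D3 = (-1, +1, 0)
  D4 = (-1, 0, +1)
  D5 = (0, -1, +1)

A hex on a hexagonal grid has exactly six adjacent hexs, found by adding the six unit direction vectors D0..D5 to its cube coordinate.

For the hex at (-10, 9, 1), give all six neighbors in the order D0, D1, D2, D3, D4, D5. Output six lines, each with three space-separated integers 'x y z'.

Answer: -9 8 1
-9 9 0
-10 10 0
-11 10 1
-11 9 2
-10 8 2

Derivation:
Center: (-10, 9, 1). Add each direction:
  D0: (-10, 9, 1) + (1, -1, 0) = (-9, 8, 1)
  D1: (-10, 9, 1) + (1, 0, -1) = (-9, 9, 0)
  D2: (-10, 9, 1) + (0, 1, -1) = (-10, 10, 0)
  D3: (-10, 9, 1) + (-1, 1, 0) = (-11, 10, 1)
  D4: (-10, 9, 1) + (-1, 0, 1) = (-11, 9, 2)
  D5: (-10, 9, 1) + (0, -1, 1) = (-10, 8, 2)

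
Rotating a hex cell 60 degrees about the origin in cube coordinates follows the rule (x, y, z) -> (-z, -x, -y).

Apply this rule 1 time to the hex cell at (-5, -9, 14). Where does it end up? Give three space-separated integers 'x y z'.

Start: (-5, -9, 14)
Step 1: (-5, -9, 14) -> (-(14), -(-5), -(-9)) = (-14, 5, 9)

Answer: -14 5 9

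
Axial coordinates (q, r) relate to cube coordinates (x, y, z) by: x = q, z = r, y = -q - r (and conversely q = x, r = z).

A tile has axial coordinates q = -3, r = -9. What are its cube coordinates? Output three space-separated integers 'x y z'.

x = q = -3
z = r = -9
y = -x - z = -(-3) - (-9) = 12

Answer: -3 12 -9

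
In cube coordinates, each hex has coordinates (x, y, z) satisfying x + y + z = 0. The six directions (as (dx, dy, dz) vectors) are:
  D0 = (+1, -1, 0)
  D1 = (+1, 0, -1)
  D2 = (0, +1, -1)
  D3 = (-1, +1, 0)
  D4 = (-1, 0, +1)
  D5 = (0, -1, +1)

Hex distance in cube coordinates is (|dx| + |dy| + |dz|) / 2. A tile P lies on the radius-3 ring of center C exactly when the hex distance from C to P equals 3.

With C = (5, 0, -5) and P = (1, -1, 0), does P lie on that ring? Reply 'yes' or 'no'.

|px - cx| = |1 - 5| = 4
|py - cy| = |-1 - 0| = 1
|pz - cz| = |0 - (-5)| = 5
distance = (4+1+5)/2 = 10/2 = 5
radius = 3; distance != radius -> no

Answer: no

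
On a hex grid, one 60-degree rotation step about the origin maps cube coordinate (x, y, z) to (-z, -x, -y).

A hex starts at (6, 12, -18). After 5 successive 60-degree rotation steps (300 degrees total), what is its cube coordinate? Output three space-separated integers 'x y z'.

Start: (6, 12, -18)
Step 1: (6, 12, -18) -> (-(-18), -(6), -(12)) = (18, -6, -12)
Step 2: (18, -6, -12) -> (-(-12), -(18), -(-6)) = (12, -18, 6)
Step 3: (12, -18, 6) -> (-(6), -(12), -(-18)) = (-6, -12, 18)
Step 4: (-6, -12, 18) -> (-(18), -(-6), -(-12)) = (-18, 6, 12)
Step 5: (-18, 6, 12) -> (-(12), -(-18), -(6)) = (-12, 18, -6)

Answer: -12 18 -6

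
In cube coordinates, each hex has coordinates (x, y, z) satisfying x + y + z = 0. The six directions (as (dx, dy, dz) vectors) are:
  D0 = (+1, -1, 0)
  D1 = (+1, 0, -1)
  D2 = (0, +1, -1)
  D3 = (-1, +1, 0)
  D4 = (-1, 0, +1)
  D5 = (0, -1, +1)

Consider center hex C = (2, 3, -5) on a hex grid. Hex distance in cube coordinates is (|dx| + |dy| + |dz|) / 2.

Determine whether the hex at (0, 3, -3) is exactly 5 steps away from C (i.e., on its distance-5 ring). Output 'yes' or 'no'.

|px - cx| = |0 - 2| = 2
|py - cy| = |3 - 3| = 0
|pz - cz| = |-3 - (-5)| = 2
distance = (2+0+2)/2 = 4/2 = 2
radius = 5; distance != radius -> no

Answer: no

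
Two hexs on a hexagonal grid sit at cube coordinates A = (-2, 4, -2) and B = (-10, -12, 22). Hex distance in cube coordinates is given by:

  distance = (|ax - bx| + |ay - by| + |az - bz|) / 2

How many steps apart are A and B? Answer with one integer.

|ax - bx| = |-2 - (-10)| = 8
|ay - by| = |4 - (-12)| = 16
|az - bz| = |-2 - 22| = 24
distance = (8 + 16 + 24) / 2 = 48 / 2 = 24

Answer: 24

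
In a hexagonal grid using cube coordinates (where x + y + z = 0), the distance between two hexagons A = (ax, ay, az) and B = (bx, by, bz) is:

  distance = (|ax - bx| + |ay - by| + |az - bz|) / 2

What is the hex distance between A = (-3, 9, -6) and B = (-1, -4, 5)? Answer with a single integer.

Answer: 13

Derivation:
|ax - bx| = |-3 - (-1)| = 2
|ay - by| = |9 - (-4)| = 13
|az - bz| = |-6 - 5| = 11
distance = (2 + 13 + 11) / 2 = 26 / 2 = 13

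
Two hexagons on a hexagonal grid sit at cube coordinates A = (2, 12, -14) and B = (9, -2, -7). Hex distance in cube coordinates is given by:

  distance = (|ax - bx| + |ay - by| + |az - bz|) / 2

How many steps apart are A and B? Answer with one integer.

Answer: 14

Derivation:
|ax - bx| = |2 - 9| = 7
|ay - by| = |12 - (-2)| = 14
|az - bz| = |-14 - (-7)| = 7
distance = (7 + 14 + 7) / 2 = 28 / 2 = 14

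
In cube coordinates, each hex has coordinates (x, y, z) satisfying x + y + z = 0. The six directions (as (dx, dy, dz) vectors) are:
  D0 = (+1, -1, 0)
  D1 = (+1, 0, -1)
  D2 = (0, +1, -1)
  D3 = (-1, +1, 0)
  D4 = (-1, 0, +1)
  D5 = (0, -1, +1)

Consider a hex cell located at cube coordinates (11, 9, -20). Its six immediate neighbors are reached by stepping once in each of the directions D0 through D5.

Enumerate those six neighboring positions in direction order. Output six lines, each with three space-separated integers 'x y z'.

Answer: 12 8 -20
12 9 -21
11 10 -21
10 10 -20
10 9 -19
11 8 -19

Derivation:
Center: (11, 9, -20). Add each direction:
  D0: (11, 9, -20) + (1, -1, 0) = (12, 8, -20)
  D1: (11, 9, -20) + (1, 0, -1) = (12, 9, -21)
  D2: (11, 9, -20) + (0, 1, -1) = (11, 10, -21)
  D3: (11, 9, -20) + (-1, 1, 0) = (10, 10, -20)
  D4: (11, 9, -20) + (-1, 0, 1) = (10, 9, -19)
  D5: (11, 9, -20) + (0, -1, 1) = (11, 8, -19)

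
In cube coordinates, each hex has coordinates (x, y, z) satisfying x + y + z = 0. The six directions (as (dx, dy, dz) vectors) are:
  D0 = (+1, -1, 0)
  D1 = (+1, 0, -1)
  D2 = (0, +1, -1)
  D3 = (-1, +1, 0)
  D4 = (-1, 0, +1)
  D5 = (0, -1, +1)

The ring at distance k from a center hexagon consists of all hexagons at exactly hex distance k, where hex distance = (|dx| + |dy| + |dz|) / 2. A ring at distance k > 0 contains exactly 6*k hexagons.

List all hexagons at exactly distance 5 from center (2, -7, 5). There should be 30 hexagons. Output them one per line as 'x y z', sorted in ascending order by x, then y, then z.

Answer: -3 -7 10
-3 -6 9
-3 -5 8
-3 -4 7
-3 -3 6
-3 -2 5
-2 -8 10
-2 -2 4
-1 -9 10
-1 -2 3
0 -10 10
0 -2 2
1 -11 10
1 -2 1
2 -12 10
2 -2 0
3 -12 9
3 -3 0
4 -12 8
4 -4 0
5 -12 7
5 -5 0
6 -12 6
6 -6 0
7 -12 5
7 -11 4
7 -10 3
7 -9 2
7 -8 1
7 -7 0

Derivation:
Walk ring at distance 5 from (2, -7, 5):
Start at center + D4*5 = (-3, -7, 10)
  hex 0: (-3, -7, 10)
  hex 1: (-2, -8, 10)
  hex 2: (-1, -9, 10)
  hex 3: (0, -10, 10)
  hex 4: (1, -11, 10)
  hex 5: (2, -12, 10)
  hex 6: (3, -12, 9)
  hex 7: (4, -12, 8)
  hex 8: (5, -12, 7)
  hex 9: (6, -12, 6)
  hex 10: (7, -12, 5)
  hex 11: (7, -11, 4)
  hex 12: (7, -10, 3)
  hex 13: (7, -9, 2)
  hex 14: (7, -8, 1)
  hex 15: (7, -7, 0)
  hex 16: (6, -6, 0)
  hex 17: (5, -5, 0)
  hex 18: (4, -4, 0)
  hex 19: (3, -3, 0)
  hex 20: (2, -2, 0)
  hex 21: (1, -2, 1)
  hex 22: (0, -2, 2)
  hex 23: (-1, -2, 3)
  hex 24: (-2, -2, 4)
  hex 25: (-3, -2, 5)
  hex 26: (-3, -3, 6)
  hex 27: (-3, -4, 7)
  hex 28: (-3, -5, 8)
  hex 29: (-3, -6, 9)
Sorted: 30 hexes.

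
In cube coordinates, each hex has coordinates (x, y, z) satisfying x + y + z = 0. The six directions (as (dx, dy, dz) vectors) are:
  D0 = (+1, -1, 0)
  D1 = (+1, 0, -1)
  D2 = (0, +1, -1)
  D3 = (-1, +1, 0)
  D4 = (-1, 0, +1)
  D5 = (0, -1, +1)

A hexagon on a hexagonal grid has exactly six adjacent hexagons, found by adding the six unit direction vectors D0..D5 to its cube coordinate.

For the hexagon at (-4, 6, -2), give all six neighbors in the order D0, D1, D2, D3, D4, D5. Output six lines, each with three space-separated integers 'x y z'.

Center: (-4, 6, -2). Add each direction:
  D0: (-4, 6, -2) + (1, -1, 0) = (-3, 5, -2)
  D1: (-4, 6, -2) + (1, 0, -1) = (-3, 6, -3)
  D2: (-4, 6, -2) + (0, 1, -1) = (-4, 7, -3)
  D3: (-4, 6, -2) + (-1, 1, 0) = (-5, 7, -2)
  D4: (-4, 6, -2) + (-1, 0, 1) = (-5, 6, -1)
  D5: (-4, 6, -2) + (0, -1, 1) = (-4, 5, -1)

Answer: -3 5 -2
-3 6 -3
-4 7 -3
-5 7 -2
-5 6 -1
-4 5 -1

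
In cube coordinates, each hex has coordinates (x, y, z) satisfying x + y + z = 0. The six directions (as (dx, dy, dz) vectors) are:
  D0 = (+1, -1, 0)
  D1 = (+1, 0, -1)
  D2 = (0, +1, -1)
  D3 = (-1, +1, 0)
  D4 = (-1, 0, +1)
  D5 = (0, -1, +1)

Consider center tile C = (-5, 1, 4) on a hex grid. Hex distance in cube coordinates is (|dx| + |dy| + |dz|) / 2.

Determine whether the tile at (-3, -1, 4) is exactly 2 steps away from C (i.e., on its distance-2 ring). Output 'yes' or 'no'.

Answer: yes

Derivation:
|px - cx| = |-3 - (-5)| = 2
|py - cy| = |-1 - 1| = 2
|pz - cz| = |4 - 4| = 0
distance = (2+2+0)/2 = 4/2 = 2
radius = 2; distance == radius -> yes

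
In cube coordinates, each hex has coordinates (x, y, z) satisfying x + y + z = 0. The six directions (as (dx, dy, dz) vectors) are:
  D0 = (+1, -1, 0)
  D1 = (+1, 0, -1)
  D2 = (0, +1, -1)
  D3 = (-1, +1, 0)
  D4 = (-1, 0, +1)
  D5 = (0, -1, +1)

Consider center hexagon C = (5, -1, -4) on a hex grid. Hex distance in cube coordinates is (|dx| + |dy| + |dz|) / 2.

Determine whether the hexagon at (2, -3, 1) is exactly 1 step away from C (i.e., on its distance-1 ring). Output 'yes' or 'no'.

Answer: no

Derivation:
|px - cx| = |2 - 5| = 3
|py - cy| = |-3 - (-1)| = 2
|pz - cz| = |1 - (-4)| = 5
distance = (3+2+5)/2 = 10/2 = 5
radius = 1; distance != radius -> no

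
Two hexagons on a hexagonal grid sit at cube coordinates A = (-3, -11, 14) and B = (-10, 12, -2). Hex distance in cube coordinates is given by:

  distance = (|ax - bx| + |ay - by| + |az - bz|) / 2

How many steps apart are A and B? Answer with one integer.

|ax - bx| = |-3 - (-10)| = 7
|ay - by| = |-11 - 12| = 23
|az - bz| = |14 - (-2)| = 16
distance = (7 + 23 + 16) / 2 = 46 / 2 = 23

Answer: 23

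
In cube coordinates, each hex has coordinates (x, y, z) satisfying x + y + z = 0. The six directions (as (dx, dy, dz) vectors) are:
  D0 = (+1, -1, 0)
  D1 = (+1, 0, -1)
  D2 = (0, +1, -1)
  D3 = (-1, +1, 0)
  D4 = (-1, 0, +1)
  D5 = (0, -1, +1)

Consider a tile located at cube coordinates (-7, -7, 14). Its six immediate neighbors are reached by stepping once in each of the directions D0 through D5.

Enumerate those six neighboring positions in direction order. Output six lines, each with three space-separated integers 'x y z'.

Center: (-7, -7, 14). Add each direction:
  D0: (-7, -7, 14) + (1, -1, 0) = (-6, -8, 14)
  D1: (-7, -7, 14) + (1, 0, -1) = (-6, -7, 13)
  D2: (-7, -7, 14) + (0, 1, -1) = (-7, -6, 13)
  D3: (-7, -7, 14) + (-1, 1, 0) = (-8, -6, 14)
  D4: (-7, -7, 14) + (-1, 0, 1) = (-8, -7, 15)
  D5: (-7, -7, 14) + (0, -1, 1) = (-7, -8, 15)

Answer: -6 -8 14
-6 -7 13
-7 -6 13
-8 -6 14
-8 -7 15
-7 -8 15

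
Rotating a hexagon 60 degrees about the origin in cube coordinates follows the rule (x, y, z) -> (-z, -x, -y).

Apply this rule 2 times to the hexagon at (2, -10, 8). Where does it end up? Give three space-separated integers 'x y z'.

Answer: -10 8 2

Derivation:
Start: (2, -10, 8)
Step 1: (2, -10, 8) -> (-(8), -(2), -(-10)) = (-8, -2, 10)
Step 2: (-8, -2, 10) -> (-(10), -(-8), -(-2)) = (-10, 8, 2)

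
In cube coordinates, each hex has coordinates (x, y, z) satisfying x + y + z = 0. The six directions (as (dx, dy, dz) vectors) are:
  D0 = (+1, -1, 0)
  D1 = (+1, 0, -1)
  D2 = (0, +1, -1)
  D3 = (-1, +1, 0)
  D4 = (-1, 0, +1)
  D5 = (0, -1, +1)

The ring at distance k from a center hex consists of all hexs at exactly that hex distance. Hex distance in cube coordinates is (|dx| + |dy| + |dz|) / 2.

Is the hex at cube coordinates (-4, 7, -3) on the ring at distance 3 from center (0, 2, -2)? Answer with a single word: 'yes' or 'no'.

|px - cx| = |-4 - 0| = 4
|py - cy| = |7 - 2| = 5
|pz - cz| = |-3 - (-2)| = 1
distance = (4+5+1)/2 = 10/2 = 5
radius = 3; distance != radius -> no

Answer: no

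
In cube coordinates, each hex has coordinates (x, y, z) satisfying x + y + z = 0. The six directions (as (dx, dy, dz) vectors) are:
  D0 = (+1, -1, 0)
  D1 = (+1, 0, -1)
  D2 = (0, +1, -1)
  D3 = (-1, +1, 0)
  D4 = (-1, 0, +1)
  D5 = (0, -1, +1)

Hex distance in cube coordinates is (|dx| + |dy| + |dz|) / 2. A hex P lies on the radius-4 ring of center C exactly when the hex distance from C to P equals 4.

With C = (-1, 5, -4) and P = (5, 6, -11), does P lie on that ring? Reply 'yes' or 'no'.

Answer: no

Derivation:
|px - cx| = |5 - (-1)| = 6
|py - cy| = |6 - 5| = 1
|pz - cz| = |-11 - (-4)| = 7
distance = (6+1+7)/2 = 14/2 = 7
radius = 4; distance != radius -> no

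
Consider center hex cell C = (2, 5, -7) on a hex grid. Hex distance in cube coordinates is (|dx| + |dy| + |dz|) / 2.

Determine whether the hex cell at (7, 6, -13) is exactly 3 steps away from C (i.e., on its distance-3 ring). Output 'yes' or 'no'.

Answer: no

Derivation:
|px - cx| = |7 - 2| = 5
|py - cy| = |6 - 5| = 1
|pz - cz| = |-13 - (-7)| = 6
distance = (5+1+6)/2 = 12/2 = 6
radius = 3; distance != radius -> no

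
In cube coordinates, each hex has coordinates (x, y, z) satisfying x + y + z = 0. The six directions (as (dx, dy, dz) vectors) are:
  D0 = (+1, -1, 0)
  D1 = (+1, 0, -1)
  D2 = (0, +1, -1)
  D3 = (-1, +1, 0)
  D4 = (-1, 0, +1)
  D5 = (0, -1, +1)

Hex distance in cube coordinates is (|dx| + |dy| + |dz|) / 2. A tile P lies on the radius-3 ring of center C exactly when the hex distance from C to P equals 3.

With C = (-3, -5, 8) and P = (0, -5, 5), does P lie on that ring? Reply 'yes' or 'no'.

|px - cx| = |0 - (-3)| = 3
|py - cy| = |-5 - (-5)| = 0
|pz - cz| = |5 - 8| = 3
distance = (3+0+3)/2 = 6/2 = 3
radius = 3; distance == radius -> yes

Answer: yes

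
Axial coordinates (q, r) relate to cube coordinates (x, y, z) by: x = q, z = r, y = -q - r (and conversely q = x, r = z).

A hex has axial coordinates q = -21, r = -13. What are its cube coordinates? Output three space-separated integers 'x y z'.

x = q = -21
z = r = -13
y = -x - z = -(-21) - (-13) = 34

Answer: -21 34 -13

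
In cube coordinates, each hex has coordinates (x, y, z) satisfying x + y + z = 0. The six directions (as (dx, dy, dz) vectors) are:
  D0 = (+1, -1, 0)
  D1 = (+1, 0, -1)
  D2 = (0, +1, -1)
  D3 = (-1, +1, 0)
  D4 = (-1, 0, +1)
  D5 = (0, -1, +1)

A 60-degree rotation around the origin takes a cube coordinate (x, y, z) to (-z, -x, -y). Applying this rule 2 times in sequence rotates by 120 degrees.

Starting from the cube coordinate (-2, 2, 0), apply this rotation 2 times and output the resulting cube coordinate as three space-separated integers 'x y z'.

Answer: 2 0 -2

Derivation:
Start: (-2, 2, 0)
Step 1: (-2, 2, 0) -> (-(0), -(-2), -(2)) = (0, 2, -2)
Step 2: (0, 2, -2) -> (-(-2), -(0), -(2)) = (2, 0, -2)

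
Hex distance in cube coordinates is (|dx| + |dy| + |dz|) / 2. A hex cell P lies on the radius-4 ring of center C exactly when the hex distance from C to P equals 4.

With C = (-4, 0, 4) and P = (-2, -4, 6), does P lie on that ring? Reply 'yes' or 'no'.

|px - cx| = |-2 - (-4)| = 2
|py - cy| = |-4 - 0| = 4
|pz - cz| = |6 - 4| = 2
distance = (2+4+2)/2 = 8/2 = 4
radius = 4; distance == radius -> yes

Answer: yes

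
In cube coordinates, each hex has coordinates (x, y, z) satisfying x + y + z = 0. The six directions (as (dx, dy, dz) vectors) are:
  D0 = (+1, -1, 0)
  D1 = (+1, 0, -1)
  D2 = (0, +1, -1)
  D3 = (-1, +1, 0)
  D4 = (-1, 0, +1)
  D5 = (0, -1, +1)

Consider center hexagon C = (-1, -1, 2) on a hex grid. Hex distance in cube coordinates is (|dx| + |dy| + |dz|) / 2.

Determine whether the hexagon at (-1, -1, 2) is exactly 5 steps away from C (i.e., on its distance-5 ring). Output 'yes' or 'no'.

|px - cx| = |-1 - (-1)| = 0
|py - cy| = |-1 - (-1)| = 0
|pz - cz| = |2 - 2| = 0
distance = (0+0+0)/2 = 0/2 = 0
radius = 5; distance != radius -> no

Answer: no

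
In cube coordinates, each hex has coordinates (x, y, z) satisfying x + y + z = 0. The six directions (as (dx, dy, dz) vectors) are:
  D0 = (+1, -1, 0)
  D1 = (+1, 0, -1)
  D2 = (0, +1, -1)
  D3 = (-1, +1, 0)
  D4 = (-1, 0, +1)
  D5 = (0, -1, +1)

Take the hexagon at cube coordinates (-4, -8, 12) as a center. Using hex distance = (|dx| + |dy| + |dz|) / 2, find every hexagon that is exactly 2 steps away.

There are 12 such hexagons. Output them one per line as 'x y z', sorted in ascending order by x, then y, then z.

Walk ring at distance 2 from (-4, -8, 12):
Start at center + D4*2 = (-6, -8, 14)
  hex 0: (-6, -8, 14)
  hex 1: (-5, -9, 14)
  hex 2: (-4, -10, 14)
  hex 3: (-3, -10, 13)
  hex 4: (-2, -10, 12)
  hex 5: (-2, -9, 11)
  hex 6: (-2, -8, 10)
  hex 7: (-3, -7, 10)
  hex 8: (-4, -6, 10)
  hex 9: (-5, -6, 11)
  hex 10: (-6, -6, 12)
  hex 11: (-6, -7, 13)
Sorted: 12 hexes.

Answer: -6 -8 14
-6 -7 13
-6 -6 12
-5 -9 14
-5 -6 11
-4 -10 14
-4 -6 10
-3 -10 13
-3 -7 10
-2 -10 12
-2 -9 11
-2 -8 10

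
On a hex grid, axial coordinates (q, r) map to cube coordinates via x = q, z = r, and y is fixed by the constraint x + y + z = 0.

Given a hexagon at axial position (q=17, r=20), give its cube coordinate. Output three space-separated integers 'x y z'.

x = q = 17
z = r = 20
y = -x - z = -(17) - (20) = -37

Answer: 17 -37 20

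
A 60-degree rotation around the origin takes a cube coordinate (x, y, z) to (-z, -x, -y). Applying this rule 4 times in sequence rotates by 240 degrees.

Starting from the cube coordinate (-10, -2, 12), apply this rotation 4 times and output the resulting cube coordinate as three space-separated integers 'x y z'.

Answer: 12 -10 -2

Derivation:
Start: (-10, -2, 12)
Step 1: (-10, -2, 12) -> (-(12), -(-10), -(-2)) = (-12, 10, 2)
Step 2: (-12, 10, 2) -> (-(2), -(-12), -(10)) = (-2, 12, -10)
Step 3: (-2, 12, -10) -> (-(-10), -(-2), -(12)) = (10, 2, -12)
Step 4: (10, 2, -12) -> (-(-12), -(10), -(2)) = (12, -10, -2)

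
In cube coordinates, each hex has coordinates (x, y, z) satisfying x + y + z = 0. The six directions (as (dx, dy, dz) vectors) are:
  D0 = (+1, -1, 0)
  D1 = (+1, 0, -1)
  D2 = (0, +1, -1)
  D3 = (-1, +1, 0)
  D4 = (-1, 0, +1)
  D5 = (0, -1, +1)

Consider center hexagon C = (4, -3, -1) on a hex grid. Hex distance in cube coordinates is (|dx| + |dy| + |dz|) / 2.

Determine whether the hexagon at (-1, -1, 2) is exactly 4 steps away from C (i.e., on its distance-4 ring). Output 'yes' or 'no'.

|px - cx| = |-1 - 4| = 5
|py - cy| = |-1 - (-3)| = 2
|pz - cz| = |2 - (-1)| = 3
distance = (5+2+3)/2 = 10/2 = 5
radius = 4; distance != radius -> no

Answer: no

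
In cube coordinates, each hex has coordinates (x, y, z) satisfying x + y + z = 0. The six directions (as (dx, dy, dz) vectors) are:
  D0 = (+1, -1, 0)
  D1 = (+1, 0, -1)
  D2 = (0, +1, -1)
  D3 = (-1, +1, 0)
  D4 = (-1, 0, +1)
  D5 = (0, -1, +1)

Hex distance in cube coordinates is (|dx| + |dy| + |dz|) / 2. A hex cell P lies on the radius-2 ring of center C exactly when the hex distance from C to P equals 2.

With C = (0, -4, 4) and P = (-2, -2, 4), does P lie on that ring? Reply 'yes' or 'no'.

Answer: yes

Derivation:
|px - cx| = |-2 - 0| = 2
|py - cy| = |-2 - (-4)| = 2
|pz - cz| = |4 - 4| = 0
distance = (2+2+0)/2 = 4/2 = 2
radius = 2; distance == radius -> yes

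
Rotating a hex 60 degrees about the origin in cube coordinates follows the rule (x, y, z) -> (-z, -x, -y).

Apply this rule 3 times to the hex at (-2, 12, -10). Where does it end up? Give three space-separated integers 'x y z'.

Answer: 2 -12 10

Derivation:
Start: (-2, 12, -10)
Step 1: (-2, 12, -10) -> (-(-10), -(-2), -(12)) = (10, 2, -12)
Step 2: (10, 2, -12) -> (-(-12), -(10), -(2)) = (12, -10, -2)
Step 3: (12, -10, -2) -> (-(-2), -(12), -(-10)) = (2, -12, 10)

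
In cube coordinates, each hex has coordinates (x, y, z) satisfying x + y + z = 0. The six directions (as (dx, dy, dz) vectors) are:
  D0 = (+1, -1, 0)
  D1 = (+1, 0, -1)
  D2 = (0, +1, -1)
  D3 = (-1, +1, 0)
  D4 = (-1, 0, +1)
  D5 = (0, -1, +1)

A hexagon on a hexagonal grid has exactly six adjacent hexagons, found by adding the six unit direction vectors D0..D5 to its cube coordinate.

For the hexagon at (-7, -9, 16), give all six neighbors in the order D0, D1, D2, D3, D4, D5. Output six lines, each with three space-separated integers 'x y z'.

Answer: -6 -10 16
-6 -9 15
-7 -8 15
-8 -8 16
-8 -9 17
-7 -10 17

Derivation:
Center: (-7, -9, 16). Add each direction:
  D0: (-7, -9, 16) + (1, -1, 0) = (-6, -10, 16)
  D1: (-7, -9, 16) + (1, 0, -1) = (-6, -9, 15)
  D2: (-7, -9, 16) + (0, 1, -1) = (-7, -8, 15)
  D3: (-7, -9, 16) + (-1, 1, 0) = (-8, -8, 16)
  D4: (-7, -9, 16) + (-1, 0, 1) = (-8, -9, 17)
  D5: (-7, -9, 16) + (0, -1, 1) = (-7, -10, 17)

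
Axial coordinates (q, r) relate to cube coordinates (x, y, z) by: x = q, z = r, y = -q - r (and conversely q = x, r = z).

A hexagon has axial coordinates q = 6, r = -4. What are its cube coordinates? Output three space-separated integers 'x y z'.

Answer: 6 -2 -4

Derivation:
x = q = 6
z = r = -4
y = -x - z = -(6) - (-4) = -2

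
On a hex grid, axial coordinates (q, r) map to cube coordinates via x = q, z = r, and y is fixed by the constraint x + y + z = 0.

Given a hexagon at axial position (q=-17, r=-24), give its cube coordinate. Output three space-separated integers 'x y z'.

x = q = -17
z = r = -24
y = -x - z = -(-17) - (-24) = 41

Answer: -17 41 -24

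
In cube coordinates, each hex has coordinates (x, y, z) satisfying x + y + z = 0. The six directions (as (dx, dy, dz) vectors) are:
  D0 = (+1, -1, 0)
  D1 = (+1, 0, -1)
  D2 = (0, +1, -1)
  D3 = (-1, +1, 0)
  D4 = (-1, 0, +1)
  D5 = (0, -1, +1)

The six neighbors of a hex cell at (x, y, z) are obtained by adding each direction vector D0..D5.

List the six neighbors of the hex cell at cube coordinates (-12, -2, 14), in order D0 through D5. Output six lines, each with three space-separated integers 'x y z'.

Center: (-12, -2, 14). Add each direction:
  D0: (-12, -2, 14) + (1, -1, 0) = (-11, -3, 14)
  D1: (-12, -2, 14) + (1, 0, -1) = (-11, -2, 13)
  D2: (-12, -2, 14) + (0, 1, -1) = (-12, -1, 13)
  D3: (-12, -2, 14) + (-1, 1, 0) = (-13, -1, 14)
  D4: (-12, -2, 14) + (-1, 0, 1) = (-13, -2, 15)
  D5: (-12, -2, 14) + (0, -1, 1) = (-12, -3, 15)

Answer: -11 -3 14
-11 -2 13
-12 -1 13
-13 -1 14
-13 -2 15
-12 -3 15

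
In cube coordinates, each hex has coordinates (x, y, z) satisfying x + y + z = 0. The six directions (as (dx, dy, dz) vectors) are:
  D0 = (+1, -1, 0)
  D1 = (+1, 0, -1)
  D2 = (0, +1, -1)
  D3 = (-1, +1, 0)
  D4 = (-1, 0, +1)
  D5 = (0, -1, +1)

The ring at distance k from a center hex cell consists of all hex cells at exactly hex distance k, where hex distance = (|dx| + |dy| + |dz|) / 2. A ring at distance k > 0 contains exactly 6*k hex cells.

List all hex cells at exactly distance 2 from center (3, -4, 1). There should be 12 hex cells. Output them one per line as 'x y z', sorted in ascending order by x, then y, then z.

Walk ring at distance 2 from (3, -4, 1):
Start at center + D4*2 = (1, -4, 3)
  hex 0: (1, -4, 3)
  hex 1: (2, -5, 3)
  hex 2: (3, -6, 3)
  hex 3: (4, -6, 2)
  hex 4: (5, -6, 1)
  hex 5: (5, -5, 0)
  hex 6: (5, -4, -1)
  hex 7: (4, -3, -1)
  hex 8: (3, -2, -1)
  hex 9: (2, -2, 0)
  hex 10: (1, -2, 1)
  hex 11: (1, -3, 2)
Sorted: 12 hexes.

Answer: 1 -4 3
1 -3 2
1 -2 1
2 -5 3
2 -2 0
3 -6 3
3 -2 -1
4 -6 2
4 -3 -1
5 -6 1
5 -5 0
5 -4 -1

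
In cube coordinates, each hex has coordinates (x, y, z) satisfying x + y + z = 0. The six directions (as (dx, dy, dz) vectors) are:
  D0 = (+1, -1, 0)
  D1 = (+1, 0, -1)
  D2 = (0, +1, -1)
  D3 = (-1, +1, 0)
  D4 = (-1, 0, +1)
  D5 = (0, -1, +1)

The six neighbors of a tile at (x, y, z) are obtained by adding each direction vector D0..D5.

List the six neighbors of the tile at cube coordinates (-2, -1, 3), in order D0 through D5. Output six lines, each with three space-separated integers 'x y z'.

Center: (-2, -1, 3). Add each direction:
  D0: (-2, -1, 3) + (1, -1, 0) = (-1, -2, 3)
  D1: (-2, -1, 3) + (1, 0, -1) = (-1, -1, 2)
  D2: (-2, -1, 3) + (0, 1, -1) = (-2, 0, 2)
  D3: (-2, -1, 3) + (-1, 1, 0) = (-3, 0, 3)
  D4: (-2, -1, 3) + (-1, 0, 1) = (-3, -1, 4)
  D5: (-2, -1, 3) + (0, -1, 1) = (-2, -2, 4)

Answer: -1 -2 3
-1 -1 2
-2 0 2
-3 0 3
-3 -1 4
-2 -2 4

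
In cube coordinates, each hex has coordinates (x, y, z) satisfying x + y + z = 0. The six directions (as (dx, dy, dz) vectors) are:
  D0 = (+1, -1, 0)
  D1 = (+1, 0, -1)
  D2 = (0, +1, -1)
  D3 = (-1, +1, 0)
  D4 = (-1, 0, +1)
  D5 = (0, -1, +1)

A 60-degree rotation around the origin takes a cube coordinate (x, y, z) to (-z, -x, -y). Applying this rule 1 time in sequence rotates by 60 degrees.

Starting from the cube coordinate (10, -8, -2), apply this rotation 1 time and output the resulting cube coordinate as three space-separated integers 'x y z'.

Start: (10, -8, -2)
Step 1: (10, -8, -2) -> (-(-2), -(10), -(-8)) = (2, -10, 8)

Answer: 2 -10 8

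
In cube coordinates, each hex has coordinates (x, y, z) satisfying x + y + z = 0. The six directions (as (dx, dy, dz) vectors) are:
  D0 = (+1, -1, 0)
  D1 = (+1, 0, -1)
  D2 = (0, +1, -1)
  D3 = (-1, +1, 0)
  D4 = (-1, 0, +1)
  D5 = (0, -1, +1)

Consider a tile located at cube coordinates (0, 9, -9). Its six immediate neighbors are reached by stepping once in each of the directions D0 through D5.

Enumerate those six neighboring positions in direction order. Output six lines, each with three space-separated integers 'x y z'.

Answer: 1 8 -9
1 9 -10
0 10 -10
-1 10 -9
-1 9 -8
0 8 -8

Derivation:
Center: (0, 9, -9). Add each direction:
  D0: (0, 9, -9) + (1, -1, 0) = (1, 8, -9)
  D1: (0, 9, -9) + (1, 0, -1) = (1, 9, -10)
  D2: (0, 9, -9) + (0, 1, -1) = (0, 10, -10)
  D3: (0, 9, -9) + (-1, 1, 0) = (-1, 10, -9)
  D4: (0, 9, -9) + (-1, 0, 1) = (-1, 9, -8)
  D5: (0, 9, -9) + (0, -1, 1) = (0, 8, -8)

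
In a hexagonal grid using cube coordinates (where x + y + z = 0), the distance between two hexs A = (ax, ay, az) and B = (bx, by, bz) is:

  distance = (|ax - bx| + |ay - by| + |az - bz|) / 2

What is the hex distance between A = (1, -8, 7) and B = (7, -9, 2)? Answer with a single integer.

Answer: 6

Derivation:
|ax - bx| = |1 - 7| = 6
|ay - by| = |-8 - (-9)| = 1
|az - bz| = |7 - 2| = 5
distance = (6 + 1 + 5) / 2 = 12 / 2 = 6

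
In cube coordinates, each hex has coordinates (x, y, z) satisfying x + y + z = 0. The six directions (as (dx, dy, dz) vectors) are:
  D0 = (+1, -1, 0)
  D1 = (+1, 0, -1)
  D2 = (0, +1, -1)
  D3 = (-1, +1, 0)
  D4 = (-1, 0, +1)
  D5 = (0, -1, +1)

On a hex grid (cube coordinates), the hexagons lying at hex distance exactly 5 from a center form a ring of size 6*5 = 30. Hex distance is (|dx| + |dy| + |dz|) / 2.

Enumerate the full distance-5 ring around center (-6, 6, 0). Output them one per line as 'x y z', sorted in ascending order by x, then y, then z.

Walk ring at distance 5 from (-6, 6, 0):
Start at center + D4*5 = (-11, 6, 5)
  hex 0: (-11, 6, 5)
  hex 1: (-10, 5, 5)
  hex 2: (-9, 4, 5)
  hex 3: (-8, 3, 5)
  hex 4: (-7, 2, 5)
  hex 5: (-6, 1, 5)
  hex 6: (-5, 1, 4)
  hex 7: (-4, 1, 3)
  hex 8: (-3, 1, 2)
  hex 9: (-2, 1, 1)
  hex 10: (-1, 1, 0)
  hex 11: (-1, 2, -1)
  hex 12: (-1, 3, -2)
  hex 13: (-1, 4, -3)
  hex 14: (-1, 5, -4)
  hex 15: (-1, 6, -5)
  hex 16: (-2, 7, -5)
  hex 17: (-3, 8, -5)
  hex 18: (-4, 9, -5)
  hex 19: (-5, 10, -5)
  hex 20: (-6, 11, -5)
  hex 21: (-7, 11, -4)
  hex 22: (-8, 11, -3)
  hex 23: (-9, 11, -2)
  hex 24: (-10, 11, -1)
  hex 25: (-11, 11, 0)
  hex 26: (-11, 10, 1)
  hex 27: (-11, 9, 2)
  hex 28: (-11, 8, 3)
  hex 29: (-11, 7, 4)
Sorted: 30 hexes.

Answer: -11 6 5
-11 7 4
-11 8 3
-11 9 2
-11 10 1
-11 11 0
-10 5 5
-10 11 -1
-9 4 5
-9 11 -2
-8 3 5
-8 11 -3
-7 2 5
-7 11 -4
-6 1 5
-6 11 -5
-5 1 4
-5 10 -5
-4 1 3
-4 9 -5
-3 1 2
-3 8 -5
-2 1 1
-2 7 -5
-1 1 0
-1 2 -1
-1 3 -2
-1 4 -3
-1 5 -4
-1 6 -5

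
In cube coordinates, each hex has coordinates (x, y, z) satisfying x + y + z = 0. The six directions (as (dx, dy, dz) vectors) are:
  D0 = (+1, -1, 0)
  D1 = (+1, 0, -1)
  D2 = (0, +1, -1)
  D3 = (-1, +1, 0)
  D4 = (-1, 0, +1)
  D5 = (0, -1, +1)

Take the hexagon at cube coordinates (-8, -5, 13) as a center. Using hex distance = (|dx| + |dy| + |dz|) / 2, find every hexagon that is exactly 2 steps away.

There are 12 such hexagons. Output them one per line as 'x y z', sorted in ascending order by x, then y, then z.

Walk ring at distance 2 from (-8, -5, 13):
Start at center + D4*2 = (-10, -5, 15)
  hex 0: (-10, -5, 15)
  hex 1: (-9, -6, 15)
  hex 2: (-8, -7, 15)
  hex 3: (-7, -7, 14)
  hex 4: (-6, -7, 13)
  hex 5: (-6, -6, 12)
  hex 6: (-6, -5, 11)
  hex 7: (-7, -4, 11)
  hex 8: (-8, -3, 11)
  hex 9: (-9, -3, 12)
  hex 10: (-10, -3, 13)
  hex 11: (-10, -4, 14)
Sorted: 12 hexes.

Answer: -10 -5 15
-10 -4 14
-10 -3 13
-9 -6 15
-9 -3 12
-8 -7 15
-8 -3 11
-7 -7 14
-7 -4 11
-6 -7 13
-6 -6 12
-6 -5 11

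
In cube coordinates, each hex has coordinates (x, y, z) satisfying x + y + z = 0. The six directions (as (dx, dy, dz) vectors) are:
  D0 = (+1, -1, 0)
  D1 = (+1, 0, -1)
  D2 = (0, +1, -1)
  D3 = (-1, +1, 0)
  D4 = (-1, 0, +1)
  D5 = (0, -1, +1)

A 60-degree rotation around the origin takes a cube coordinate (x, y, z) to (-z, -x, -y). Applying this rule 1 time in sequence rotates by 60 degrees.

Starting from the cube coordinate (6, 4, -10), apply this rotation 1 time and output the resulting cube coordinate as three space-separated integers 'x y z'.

Start: (6, 4, -10)
Step 1: (6, 4, -10) -> (-(-10), -(6), -(4)) = (10, -6, -4)

Answer: 10 -6 -4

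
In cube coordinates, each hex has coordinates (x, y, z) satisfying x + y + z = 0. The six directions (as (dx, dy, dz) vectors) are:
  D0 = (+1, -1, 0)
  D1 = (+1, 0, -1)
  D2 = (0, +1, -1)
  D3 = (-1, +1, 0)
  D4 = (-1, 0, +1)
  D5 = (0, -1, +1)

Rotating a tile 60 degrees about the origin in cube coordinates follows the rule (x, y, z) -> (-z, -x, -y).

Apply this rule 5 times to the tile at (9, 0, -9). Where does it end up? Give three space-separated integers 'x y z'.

Start: (9, 0, -9)
Step 1: (9, 0, -9) -> (-(-9), -(9), -(0)) = (9, -9, 0)
Step 2: (9, -9, 0) -> (-(0), -(9), -(-9)) = (0, -9, 9)
Step 3: (0, -9, 9) -> (-(9), -(0), -(-9)) = (-9, 0, 9)
Step 4: (-9, 0, 9) -> (-(9), -(-9), -(0)) = (-9, 9, 0)
Step 5: (-9, 9, 0) -> (-(0), -(-9), -(9)) = (0, 9, -9)

Answer: 0 9 -9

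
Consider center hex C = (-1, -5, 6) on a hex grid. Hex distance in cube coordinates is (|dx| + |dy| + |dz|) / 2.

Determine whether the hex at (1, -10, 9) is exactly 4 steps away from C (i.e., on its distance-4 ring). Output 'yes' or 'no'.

|px - cx| = |1 - (-1)| = 2
|py - cy| = |-10 - (-5)| = 5
|pz - cz| = |9 - 6| = 3
distance = (2+5+3)/2 = 10/2 = 5
radius = 4; distance != radius -> no

Answer: no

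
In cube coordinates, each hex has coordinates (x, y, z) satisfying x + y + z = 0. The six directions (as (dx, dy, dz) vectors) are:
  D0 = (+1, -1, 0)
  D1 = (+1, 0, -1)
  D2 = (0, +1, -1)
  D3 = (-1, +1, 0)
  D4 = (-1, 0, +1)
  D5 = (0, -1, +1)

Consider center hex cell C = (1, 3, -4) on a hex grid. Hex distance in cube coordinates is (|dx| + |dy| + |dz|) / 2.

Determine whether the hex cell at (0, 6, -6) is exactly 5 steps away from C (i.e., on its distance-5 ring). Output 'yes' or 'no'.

Answer: no

Derivation:
|px - cx| = |0 - 1| = 1
|py - cy| = |6 - 3| = 3
|pz - cz| = |-6 - (-4)| = 2
distance = (1+3+2)/2 = 6/2 = 3
radius = 5; distance != radius -> no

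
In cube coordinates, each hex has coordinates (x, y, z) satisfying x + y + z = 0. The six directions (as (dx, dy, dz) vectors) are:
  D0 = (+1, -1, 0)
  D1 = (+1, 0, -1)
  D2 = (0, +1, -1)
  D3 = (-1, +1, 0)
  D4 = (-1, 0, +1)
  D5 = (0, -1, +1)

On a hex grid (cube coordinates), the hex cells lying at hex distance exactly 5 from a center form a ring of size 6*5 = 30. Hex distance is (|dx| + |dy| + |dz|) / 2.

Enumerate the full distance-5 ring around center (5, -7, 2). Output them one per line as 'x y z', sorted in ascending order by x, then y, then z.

Walk ring at distance 5 from (5, -7, 2):
Start at center + D4*5 = (0, -7, 7)
  hex 0: (0, -7, 7)
  hex 1: (1, -8, 7)
  hex 2: (2, -9, 7)
  hex 3: (3, -10, 7)
  hex 4: (4, -11, 7)
  hex 5: (5, -12, 7)
  hex 6: (6, -12, 6)
  hex 7: (7, -12, 5)
  hex 8: (8, -12, 4)
  hex 9: (9, -12, 3)
  hex 10: (10, -12, 2)
  hex 11: (10, -11, 1)
  hex 12: (10, -10, 0)
  hex 13: (10, -9, -1)
  hex 14: (10, -8, -2)
  hex 15: (10, -7, -3)
  hex 16: (9, -6, -3)
  hex 17: (8, -5, -3)
  hex 18: (7, -4, -3)
  hex 19: (6, -3, -3)
  hex 20: (5, -2, -3)
  hex 21: (4, -2, -2)
  hex 22: (3, -2, -1)
  hex 23: (2, -2, 0)
  hex 24: (1, -2, 1)
  hex 25: (0, -2, 2)
  hex 26: (0, -3, 3)
  hex 27: (0, -4, 4)
  hex 28: (0, -5, 5)
  hex 29: (0, -6, 6)
Sorted: 30 hexes.

Answer: 0 -7 7
0 -6 6
0 -5 5
0 -4 4
0 -3 3
0 -2 2
1 -8 7
1 -2 1
2 -9 7
2 -2 0
3 -10 7
3 -2 -1
4 -11 7
4 -2 -2
5 -12 7
5 -2 -3
6 -12 6
6 -3 -3
7 -12 5
7 -4 -3
8 -12 4
8 -5 -3
9 -12 3
9 -6 -3
10 -12 2
10 -11 1
10 -10 0
10 -9 -1
10 -8 -2
10 -7 -3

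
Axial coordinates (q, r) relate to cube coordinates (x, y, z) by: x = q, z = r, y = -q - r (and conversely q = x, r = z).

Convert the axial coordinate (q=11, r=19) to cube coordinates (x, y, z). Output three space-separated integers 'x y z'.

Answer: 11 -30 19

Derivation:
x = q = 11
z = r = 19
y = -x - z = -(11) - (19) = -30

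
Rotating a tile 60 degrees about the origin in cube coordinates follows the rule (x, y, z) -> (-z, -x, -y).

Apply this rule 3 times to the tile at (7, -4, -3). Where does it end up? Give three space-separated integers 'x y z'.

Start: (7, -4, -3)
Step 1: (7, -4, -3) -> (-(-3), -(7), -(-4)) = (3, -7, 4)
Step 2: (3, -7, 4) -> (-(4), -(3), -(-7)) = (-4, -3, 7)
Step 3: (-4, -3, 7) -> (-(7), -(-4), -(-3)) = (-7, 4, 3)

Answer: -7 4 3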